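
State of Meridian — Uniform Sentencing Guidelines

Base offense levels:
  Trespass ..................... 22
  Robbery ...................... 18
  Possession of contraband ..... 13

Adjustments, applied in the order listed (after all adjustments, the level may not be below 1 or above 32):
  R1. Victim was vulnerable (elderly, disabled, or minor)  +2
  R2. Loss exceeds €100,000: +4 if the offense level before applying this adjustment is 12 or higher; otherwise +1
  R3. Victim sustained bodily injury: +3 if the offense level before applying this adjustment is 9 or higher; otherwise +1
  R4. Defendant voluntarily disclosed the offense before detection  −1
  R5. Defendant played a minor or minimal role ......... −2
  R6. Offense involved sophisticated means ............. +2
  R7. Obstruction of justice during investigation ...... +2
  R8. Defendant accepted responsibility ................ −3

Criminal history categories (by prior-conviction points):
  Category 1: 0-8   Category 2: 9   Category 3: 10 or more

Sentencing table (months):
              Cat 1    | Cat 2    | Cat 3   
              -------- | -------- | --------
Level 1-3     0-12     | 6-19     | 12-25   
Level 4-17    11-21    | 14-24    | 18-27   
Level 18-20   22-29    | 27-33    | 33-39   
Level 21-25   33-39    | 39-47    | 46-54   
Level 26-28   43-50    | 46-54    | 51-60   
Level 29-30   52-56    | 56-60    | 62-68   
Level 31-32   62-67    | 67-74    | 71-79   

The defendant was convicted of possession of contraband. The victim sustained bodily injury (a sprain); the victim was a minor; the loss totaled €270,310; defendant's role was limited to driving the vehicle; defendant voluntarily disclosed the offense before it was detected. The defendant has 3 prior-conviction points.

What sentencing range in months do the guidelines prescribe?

22-29 months

Base offense level for possession of contraband: 13.
R1 applies: 13 + 2 = 15.
R2 applies (level before this adjustment is 15 ≥ 12, so +4): 15 + 4 = 19.
R3 applies (level before this adjustment is 19 ≥ 9, so +3): 19 + 3 = 22.
R4 applies: 22 − 1 = 21.
R5 applies: 21 − 2 = 19.
R6 does not apply.
R7 does not apply.
Final offense level: 19.
Criminal history: 3 prior points → Category 1 (0-8).
Level 19 falls in the 18-20 band.
Grid: Level 18-20 × Category 1 = 22-29 months.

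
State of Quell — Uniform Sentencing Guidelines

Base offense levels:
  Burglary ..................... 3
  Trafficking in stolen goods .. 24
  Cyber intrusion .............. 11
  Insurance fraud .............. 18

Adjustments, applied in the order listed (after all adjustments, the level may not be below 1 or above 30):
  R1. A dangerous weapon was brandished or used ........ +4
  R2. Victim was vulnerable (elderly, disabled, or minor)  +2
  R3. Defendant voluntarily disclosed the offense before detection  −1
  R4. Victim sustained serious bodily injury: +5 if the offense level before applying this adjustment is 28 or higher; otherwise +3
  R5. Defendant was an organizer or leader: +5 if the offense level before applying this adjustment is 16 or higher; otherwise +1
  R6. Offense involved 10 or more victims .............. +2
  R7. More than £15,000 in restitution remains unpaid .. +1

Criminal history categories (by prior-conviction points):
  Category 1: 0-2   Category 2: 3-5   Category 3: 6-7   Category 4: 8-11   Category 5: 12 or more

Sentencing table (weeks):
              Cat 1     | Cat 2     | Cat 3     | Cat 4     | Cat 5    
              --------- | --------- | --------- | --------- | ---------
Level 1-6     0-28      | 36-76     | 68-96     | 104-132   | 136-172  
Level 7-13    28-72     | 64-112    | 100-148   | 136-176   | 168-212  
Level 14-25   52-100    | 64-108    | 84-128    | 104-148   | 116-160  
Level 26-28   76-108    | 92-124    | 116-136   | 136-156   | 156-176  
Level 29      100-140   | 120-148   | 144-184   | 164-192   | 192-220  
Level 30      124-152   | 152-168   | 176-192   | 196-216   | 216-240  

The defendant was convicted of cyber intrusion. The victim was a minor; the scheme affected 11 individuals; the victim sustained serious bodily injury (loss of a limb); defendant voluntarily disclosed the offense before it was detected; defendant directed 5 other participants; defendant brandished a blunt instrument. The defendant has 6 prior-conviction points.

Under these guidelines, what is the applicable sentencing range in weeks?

Base offense level for cyber intrusion: 11.
R1 applies: 11 + 4 = 15.
R2 applies: 15 + 2 = 17.
R3 applies: 17 − 1 = 16.
R4 applies (level before this adjustment is 16 < 28, so +3): 16 + 3 = 19.
R5 applies (level before this adjustment is 19 ≥ 16, so +5): 19 + 5 = 24.
R6 applies: 24 + 2 = 26.
R7 does not apply.
Final offense level: 26.
Criminal history: 6 prior points → Category 3 (6-7).
Level 26 falls in the 26-28 band.
Grid: Level 26-28 × Category 3 = 116-136 weeks.

116-136 weeks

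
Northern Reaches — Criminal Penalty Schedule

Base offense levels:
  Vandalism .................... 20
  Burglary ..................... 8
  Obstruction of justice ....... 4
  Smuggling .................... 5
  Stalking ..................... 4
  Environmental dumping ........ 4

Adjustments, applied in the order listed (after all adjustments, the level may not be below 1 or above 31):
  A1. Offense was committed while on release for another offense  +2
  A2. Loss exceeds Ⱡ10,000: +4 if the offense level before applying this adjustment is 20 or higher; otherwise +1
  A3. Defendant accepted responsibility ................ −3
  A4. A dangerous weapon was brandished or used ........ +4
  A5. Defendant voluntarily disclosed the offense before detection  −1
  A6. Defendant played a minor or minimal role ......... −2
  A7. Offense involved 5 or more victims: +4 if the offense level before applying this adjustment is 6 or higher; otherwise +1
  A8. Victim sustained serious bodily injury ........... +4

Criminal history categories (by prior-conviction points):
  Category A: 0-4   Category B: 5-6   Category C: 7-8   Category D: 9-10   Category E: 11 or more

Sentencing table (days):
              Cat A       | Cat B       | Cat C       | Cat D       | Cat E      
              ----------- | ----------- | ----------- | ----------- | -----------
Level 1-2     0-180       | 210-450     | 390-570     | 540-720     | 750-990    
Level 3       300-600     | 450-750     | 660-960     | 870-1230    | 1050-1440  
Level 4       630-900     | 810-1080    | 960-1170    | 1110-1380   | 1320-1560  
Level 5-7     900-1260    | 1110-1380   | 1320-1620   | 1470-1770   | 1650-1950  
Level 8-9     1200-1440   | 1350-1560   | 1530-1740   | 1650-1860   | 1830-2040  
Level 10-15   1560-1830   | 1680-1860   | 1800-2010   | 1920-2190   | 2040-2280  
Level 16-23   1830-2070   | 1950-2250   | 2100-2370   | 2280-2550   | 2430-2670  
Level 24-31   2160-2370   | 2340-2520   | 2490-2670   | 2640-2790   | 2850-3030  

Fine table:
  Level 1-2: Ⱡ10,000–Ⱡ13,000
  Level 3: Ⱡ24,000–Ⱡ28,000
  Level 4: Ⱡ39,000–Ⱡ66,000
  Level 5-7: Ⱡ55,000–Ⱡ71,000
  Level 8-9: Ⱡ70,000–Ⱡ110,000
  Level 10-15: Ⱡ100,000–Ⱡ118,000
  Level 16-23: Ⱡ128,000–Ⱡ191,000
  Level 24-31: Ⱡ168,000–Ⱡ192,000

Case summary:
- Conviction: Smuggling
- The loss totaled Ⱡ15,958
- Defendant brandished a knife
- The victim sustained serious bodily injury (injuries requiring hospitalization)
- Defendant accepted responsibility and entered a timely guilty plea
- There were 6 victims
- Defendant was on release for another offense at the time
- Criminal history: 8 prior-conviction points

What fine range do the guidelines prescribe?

Base offense level for smuggling: 5.
A1 applies: 5 + 2 = 7.
A2 applies (level before this adjustment is 7 < 20, so +1): 7 + 1 = 8.
A3 applies: 8 − 3 = 5.
A4 applies: 5 + 4 = 9.
A5 does not apply.
A7 applies (level before this adjustment is 9 ≥ 6, so +4): 9 + 4 = 13.
A8 applies: 13 + 4 = 17.
Final offense level: 17.
Level 17 falls in the 16-23 band.
Fine table: Level 16-23 → Ⱡ128,000–Ⱡ191,000.

Ⱡ128,000–Ⱡ191,000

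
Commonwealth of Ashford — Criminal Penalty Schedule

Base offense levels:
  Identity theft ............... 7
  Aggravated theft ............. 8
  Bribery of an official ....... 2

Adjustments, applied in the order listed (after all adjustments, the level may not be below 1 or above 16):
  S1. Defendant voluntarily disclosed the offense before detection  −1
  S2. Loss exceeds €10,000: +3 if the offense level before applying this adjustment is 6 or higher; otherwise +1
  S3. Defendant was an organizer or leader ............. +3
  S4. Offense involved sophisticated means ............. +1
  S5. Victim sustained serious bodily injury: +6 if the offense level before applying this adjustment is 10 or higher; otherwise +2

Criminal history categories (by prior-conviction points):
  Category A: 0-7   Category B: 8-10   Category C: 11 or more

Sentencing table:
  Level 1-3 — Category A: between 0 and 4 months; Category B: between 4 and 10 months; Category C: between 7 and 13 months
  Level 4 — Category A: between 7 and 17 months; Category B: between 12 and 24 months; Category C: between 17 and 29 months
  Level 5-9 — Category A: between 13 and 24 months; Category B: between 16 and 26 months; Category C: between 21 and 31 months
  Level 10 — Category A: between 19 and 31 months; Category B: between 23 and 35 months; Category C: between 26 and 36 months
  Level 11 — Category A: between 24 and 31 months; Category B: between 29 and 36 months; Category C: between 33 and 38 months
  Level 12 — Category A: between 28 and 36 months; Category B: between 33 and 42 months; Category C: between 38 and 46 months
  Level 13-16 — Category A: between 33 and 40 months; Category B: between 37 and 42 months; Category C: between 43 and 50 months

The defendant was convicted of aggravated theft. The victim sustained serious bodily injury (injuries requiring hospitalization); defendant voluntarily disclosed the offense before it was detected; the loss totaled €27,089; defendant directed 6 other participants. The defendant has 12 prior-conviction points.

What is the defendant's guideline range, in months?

Base offense level for aggravated theft: 8.
S1 applies: 8 − 1 = 7.
S2 applies (level before this adjustment is 7 ≥ 6, so +3): 7 + 3 = 10.
S3 applies: 10 + 3 = 13.
S5 applies (level before this adjustment is 13 ≥ 10, so +6): 13 + 6 = 19.
Level 19 exceeds the maximum of 16; capped at 16.
Final offense level: 16.
Criminal history: 12 prior points → Category C (11+).
Level 16 falls in the 13-16 band.
Grid: Level 13-16 × Category C = 43-50 months.

43-50 months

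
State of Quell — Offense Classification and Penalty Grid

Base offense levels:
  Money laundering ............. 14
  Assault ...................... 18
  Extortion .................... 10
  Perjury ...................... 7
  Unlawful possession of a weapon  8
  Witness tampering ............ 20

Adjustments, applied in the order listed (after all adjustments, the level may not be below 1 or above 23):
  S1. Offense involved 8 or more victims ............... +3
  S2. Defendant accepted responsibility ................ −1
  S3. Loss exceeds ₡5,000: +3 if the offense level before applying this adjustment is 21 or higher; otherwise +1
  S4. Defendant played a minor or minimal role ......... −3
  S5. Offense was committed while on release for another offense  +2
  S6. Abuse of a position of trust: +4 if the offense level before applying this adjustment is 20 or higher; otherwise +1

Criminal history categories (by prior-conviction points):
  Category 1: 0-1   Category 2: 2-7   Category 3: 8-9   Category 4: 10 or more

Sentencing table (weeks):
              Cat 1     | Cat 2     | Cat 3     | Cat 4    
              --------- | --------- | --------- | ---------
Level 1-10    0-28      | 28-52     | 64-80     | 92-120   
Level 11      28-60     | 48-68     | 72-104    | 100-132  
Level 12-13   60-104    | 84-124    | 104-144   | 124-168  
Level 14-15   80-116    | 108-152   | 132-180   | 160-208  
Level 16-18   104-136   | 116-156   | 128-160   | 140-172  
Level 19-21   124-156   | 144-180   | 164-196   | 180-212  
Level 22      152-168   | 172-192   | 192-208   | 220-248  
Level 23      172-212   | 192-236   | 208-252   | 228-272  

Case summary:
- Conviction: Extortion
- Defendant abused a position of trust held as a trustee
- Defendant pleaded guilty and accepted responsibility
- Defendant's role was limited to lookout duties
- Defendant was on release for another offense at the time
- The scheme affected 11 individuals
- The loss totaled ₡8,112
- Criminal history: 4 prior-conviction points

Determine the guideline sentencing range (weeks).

84-124 weeks

Base offense level for extortion: 10.
S1 applies: 10 + 3 = 13.
S2 applies: 13 − 1 = 12.
S3 applies (level before this adjustment is 12 < 21, so +1): 12 + 1 = 13.
S4 applies: 13 − 3 = 10.
S5 applies: 10 + 2 = 12.
S6 applies (level before this adjustment is 12 < 20, so +1): 12 + 1 = 13.
Final offense level: 13.
Criminal history: 4 prior points → Category 2 (2-7).
Level 13 falls in the 12-13 band.
Grid: Level 12-13 × Category 2 = 84-124 weeks.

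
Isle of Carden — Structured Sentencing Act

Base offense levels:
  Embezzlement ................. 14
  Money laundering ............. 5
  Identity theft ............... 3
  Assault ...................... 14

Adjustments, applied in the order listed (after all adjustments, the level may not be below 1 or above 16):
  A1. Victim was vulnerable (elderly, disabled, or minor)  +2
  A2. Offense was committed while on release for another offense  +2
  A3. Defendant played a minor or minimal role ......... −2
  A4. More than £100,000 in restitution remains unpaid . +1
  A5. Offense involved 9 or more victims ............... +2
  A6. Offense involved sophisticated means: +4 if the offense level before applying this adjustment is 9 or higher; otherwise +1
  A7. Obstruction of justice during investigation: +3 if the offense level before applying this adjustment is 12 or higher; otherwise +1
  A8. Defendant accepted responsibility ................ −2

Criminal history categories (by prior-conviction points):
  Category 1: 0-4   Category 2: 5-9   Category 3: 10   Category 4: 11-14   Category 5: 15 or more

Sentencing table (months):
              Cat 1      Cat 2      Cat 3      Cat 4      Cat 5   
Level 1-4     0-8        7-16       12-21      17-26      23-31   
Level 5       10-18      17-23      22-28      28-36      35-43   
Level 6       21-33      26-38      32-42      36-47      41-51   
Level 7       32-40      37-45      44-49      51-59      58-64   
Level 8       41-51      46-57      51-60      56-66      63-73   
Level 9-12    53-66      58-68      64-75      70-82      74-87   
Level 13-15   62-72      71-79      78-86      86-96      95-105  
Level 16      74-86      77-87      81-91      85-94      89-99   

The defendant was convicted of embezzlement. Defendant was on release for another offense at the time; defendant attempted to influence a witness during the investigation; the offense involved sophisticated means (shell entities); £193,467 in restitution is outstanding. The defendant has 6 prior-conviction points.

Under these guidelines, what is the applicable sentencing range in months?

Base offense level for embezzlement: 14.
A1 does not apply.
A2 applies: 14 + 2 = 16.
A4 applies: 16 + 1 = 17.
A6 applies (level before this adjustment is 17 ≥ 9, so +4): 17 + 4 = 21.
A7 applies (level before this adjustment is 21 ≥ 12, so +3): 21 + 3 = 24.
Level 24 exceeds the maximum of 16; capped at 16.
Final offense level: 16.
Criminal history: 6 prior points → Category 2 (5-9).
Level 16 falls in the 16 band.
Grid: Level 16 × Category 2 = 77-87 months.

77-87 months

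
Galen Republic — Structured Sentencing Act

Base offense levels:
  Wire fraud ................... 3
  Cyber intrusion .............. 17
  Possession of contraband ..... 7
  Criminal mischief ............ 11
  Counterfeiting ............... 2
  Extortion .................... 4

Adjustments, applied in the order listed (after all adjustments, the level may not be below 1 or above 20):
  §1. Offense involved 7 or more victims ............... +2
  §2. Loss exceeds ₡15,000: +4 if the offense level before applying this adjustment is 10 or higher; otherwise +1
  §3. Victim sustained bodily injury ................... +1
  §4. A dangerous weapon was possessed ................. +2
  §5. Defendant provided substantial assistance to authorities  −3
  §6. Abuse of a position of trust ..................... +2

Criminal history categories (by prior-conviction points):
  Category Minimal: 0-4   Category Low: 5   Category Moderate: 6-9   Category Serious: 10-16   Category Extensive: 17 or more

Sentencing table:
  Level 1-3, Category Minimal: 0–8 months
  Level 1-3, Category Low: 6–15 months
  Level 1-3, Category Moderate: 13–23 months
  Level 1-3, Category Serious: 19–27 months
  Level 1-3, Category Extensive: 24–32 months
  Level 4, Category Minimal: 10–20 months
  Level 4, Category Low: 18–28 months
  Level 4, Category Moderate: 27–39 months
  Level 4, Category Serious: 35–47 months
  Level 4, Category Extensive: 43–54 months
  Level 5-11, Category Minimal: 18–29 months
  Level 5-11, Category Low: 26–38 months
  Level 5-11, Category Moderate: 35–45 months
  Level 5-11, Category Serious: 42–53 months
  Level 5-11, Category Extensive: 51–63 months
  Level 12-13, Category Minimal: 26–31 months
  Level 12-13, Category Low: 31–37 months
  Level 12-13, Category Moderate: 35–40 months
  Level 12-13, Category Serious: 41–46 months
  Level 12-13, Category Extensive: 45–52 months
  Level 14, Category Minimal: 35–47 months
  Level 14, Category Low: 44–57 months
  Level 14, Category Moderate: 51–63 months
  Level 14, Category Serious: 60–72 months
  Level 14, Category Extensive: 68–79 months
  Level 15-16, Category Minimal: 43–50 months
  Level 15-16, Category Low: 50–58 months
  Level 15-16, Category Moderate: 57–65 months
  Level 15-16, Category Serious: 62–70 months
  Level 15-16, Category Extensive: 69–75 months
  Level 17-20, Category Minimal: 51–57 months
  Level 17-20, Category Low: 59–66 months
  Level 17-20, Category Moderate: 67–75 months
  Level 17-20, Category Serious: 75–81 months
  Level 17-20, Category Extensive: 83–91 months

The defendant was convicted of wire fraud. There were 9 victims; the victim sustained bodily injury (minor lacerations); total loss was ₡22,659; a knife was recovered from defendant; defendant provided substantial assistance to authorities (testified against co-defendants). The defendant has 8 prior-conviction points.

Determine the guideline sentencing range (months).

Base offense level for wire fraud: 3.
§1 applies: 3 + 2 = 5.
§2 applies (level before this adjustment is 5 < 10, so +1): 5 + 1 = 6.
§3 applies: 6 + 1 = 7.
§4 applies: 7 + 2 = 9.
§5 applies: 9 − 3 = 6.
Final offense level: 6.
Criminal history: 8 prior points → Category Moderate (6-9).
Level 6 falls in the 5-11 band.
Grid: Level 5-11 × Category Moderate = 35-45 months.

35-45 months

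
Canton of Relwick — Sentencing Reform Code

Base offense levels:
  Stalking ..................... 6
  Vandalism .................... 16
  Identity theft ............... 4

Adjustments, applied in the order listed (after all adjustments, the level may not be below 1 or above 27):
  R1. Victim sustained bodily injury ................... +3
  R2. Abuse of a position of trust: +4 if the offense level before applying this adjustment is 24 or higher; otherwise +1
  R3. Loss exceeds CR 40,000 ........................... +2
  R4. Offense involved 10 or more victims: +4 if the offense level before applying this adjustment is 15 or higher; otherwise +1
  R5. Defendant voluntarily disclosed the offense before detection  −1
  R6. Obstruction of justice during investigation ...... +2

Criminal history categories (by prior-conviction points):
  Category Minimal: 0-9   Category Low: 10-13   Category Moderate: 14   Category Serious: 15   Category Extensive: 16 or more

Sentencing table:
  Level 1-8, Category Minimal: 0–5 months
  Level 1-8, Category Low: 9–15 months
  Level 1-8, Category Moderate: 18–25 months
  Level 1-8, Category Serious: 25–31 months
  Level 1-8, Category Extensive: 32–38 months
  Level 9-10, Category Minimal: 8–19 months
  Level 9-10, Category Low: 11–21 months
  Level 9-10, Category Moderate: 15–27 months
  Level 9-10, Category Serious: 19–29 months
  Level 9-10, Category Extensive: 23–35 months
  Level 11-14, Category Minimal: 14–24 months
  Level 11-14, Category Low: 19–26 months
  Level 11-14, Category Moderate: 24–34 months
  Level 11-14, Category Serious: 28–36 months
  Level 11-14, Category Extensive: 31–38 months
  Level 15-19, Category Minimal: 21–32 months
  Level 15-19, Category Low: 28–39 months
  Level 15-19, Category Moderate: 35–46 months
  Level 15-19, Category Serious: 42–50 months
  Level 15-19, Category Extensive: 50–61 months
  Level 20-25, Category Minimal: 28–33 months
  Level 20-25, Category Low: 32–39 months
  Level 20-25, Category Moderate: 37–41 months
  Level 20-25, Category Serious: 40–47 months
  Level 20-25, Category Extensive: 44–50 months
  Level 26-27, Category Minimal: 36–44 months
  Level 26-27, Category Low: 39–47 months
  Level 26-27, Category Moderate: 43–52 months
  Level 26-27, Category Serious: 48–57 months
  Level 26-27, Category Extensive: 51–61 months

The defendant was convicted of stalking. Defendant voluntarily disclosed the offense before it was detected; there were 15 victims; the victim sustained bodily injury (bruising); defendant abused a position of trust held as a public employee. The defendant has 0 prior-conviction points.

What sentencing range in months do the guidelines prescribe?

Base offense level for stalking: 6.
R1 applies: 6 + 3 = 9.
R2 applies (level before this adjustment is 9 < 24, so +1): 9 + 1 = 10.
R3 does not apply.
R4 applies (level before this adjustment is 10 < 15, so +1): 10 + 1 = 11.
R5 applies: 11 − 1 = 10.
Final offense level: 10.
Criminal history: 0 prior points → Category Minimal (0-9).
Level 10 falls in the 9-10 band.
Grid: Level 9-10 × Category Minimal = 8-19 months.

8-19 months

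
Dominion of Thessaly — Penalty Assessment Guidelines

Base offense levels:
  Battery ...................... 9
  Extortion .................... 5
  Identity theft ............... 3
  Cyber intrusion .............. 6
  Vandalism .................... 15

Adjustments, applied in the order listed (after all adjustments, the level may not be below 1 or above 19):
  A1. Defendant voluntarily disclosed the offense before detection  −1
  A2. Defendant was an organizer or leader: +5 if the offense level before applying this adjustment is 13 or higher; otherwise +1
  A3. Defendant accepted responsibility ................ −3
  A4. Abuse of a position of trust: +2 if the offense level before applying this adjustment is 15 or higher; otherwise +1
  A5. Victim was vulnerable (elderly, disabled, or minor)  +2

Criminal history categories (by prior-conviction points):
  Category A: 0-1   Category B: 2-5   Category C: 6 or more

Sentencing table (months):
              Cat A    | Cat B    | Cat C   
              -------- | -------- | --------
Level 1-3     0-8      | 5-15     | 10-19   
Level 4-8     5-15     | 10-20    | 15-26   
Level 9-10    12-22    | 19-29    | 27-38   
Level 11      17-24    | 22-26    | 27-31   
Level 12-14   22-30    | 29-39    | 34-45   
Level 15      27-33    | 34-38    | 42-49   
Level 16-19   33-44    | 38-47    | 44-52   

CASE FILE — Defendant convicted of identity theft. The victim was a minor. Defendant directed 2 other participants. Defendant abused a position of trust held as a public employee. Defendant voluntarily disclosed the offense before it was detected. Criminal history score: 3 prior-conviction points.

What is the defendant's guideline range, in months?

Base offense level for identity theft: 3.
A1 applies: 3 − 1 = 2.
A2 applies (level before this adjustment is 2 < 13, so +1): 2 + 1 = 3.
A4 applies (level before this adjustment is 3 < 15, so +1): 3 + 1 = 4.
A5 applies: 4 + 2 = 6.
Final offense level: 6.
Criminal history: 3 prior points → Category B (2-5).
Level 6 falls in the 4-8 band.
Grid: Level 4-8 × Category B = 10-20 months.

10-20 months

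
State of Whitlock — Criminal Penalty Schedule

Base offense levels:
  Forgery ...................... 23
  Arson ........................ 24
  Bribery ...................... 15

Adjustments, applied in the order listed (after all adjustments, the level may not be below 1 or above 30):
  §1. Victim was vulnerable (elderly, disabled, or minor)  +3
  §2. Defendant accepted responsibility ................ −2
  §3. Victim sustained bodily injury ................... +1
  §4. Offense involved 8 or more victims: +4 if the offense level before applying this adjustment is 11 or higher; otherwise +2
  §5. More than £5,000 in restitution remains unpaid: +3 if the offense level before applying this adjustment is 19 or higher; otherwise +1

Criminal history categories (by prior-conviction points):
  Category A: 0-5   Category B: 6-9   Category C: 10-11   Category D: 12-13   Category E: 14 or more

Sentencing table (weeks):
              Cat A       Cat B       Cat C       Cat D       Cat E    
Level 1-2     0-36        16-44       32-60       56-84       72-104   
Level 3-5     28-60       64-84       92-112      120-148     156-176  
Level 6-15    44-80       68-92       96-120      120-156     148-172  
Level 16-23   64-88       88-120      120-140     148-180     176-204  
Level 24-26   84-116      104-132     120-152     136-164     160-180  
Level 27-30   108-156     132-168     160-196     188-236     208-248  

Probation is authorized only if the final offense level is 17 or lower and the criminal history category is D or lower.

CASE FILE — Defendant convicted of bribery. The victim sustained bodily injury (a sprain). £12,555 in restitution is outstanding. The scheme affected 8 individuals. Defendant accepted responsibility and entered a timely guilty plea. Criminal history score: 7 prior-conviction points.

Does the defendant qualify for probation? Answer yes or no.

No

Base offense level for bribery: 15.
§1 does not apply.
§2 applies: 15 − 2 = 13.
§3 applies: 13 + 1 = 14.
§4 applies (level before this adjustment is 14 ≥ 11, so +4): 14 + 4 = 18.
§5 applies (level before this adjustment is 18 < 19, so +1): 18 + 1 = 19.
Final offense level: 19.
Criminal history: 7 prior points → Category B (6-9).
Level 19 falls in the 16-23 band.
Grid: Level 16-23 × Category B = 88-120 weeks.
Probation check: level 19 > 17 and category B ≤ D → not eligible.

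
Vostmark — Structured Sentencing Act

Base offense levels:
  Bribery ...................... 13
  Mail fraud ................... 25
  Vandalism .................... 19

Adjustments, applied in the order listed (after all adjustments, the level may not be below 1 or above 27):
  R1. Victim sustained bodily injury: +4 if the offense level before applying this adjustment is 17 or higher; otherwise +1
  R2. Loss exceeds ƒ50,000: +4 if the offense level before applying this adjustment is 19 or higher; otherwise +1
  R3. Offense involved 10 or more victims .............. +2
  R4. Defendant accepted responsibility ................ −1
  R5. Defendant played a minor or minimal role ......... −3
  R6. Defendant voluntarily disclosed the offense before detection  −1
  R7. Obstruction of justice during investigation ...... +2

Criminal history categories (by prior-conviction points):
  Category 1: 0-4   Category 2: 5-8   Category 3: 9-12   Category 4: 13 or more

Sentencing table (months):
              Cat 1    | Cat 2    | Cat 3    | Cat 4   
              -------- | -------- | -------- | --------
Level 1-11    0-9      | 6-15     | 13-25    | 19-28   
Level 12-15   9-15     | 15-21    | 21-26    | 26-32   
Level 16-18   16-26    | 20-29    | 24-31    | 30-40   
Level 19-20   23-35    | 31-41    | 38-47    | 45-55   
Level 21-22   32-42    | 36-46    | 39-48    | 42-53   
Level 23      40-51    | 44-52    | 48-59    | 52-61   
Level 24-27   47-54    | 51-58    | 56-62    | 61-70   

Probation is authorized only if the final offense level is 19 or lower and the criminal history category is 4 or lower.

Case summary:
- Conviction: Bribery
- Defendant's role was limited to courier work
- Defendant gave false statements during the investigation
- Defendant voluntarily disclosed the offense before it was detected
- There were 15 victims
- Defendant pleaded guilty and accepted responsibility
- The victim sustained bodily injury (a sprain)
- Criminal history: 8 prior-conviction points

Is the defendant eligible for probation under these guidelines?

Base offense level for bribery: 13.
R1 applies (level before this adjustment is 13 < 17, so +1): 13 + 1 = 14.
R3 applies: 14 + 2 = 16.
R4 applies: 16 − 1 = 15.
R5 applies: 15 − 3 = 12.
R6 applies: 12 − 1 = 11.
R7 applies: 11 + 2 = 13.
Final offense level: 13.
Criminal history: 8 prior points → Category 2 (5-8).
Level 13 falls in the 12-15 band.
Grid: Level 12-15 × Category 2 = 15-21 months.
Probation check: level 13 ≤ 19 and category 2 ≤ 4 → eligible.

Yes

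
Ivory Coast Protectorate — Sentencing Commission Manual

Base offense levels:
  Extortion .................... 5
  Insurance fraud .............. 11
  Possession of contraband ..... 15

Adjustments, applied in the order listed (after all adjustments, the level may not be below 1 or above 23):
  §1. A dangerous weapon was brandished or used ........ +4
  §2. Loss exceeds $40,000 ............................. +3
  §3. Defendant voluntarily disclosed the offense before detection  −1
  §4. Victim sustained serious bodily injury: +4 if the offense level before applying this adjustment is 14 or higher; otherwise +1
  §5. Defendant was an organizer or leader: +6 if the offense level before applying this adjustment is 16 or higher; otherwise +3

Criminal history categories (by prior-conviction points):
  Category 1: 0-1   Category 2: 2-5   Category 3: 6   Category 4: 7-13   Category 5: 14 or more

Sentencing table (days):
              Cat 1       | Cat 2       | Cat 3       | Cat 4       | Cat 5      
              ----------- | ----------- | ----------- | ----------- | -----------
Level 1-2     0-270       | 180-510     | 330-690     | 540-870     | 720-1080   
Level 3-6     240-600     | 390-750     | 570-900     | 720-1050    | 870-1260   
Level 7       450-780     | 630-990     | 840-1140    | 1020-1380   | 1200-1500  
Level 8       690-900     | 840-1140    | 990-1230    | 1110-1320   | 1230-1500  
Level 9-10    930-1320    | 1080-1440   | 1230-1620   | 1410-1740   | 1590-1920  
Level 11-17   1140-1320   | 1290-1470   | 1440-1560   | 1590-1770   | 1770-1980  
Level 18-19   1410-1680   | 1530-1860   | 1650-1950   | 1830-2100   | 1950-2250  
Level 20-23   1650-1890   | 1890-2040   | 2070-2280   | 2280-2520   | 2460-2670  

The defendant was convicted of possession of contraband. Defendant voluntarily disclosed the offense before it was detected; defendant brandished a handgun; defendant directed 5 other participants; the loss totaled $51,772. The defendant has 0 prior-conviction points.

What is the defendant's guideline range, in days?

Base offense level for possession of contraband: 15.
§1 applies: 15 + 4 = 19.
§2 applies: 19 + 3 = 22.
§3 applies: 22 − 1 = 21.
§4 does not apply.
§5 applies (level before this adjustment is 21 ≥ 16, so +6): 21 + 6 = 27.
Level 27 exceeds the maximum of 23; capped at 23.
Final offense level: 23.
Criminal history: 0 prior points → Category 1 (0-1).
Level 23 falls in the 20-23 band.
Grid: Level 20-23 × Category 1 = 1650-1890 days.

1650-1890 days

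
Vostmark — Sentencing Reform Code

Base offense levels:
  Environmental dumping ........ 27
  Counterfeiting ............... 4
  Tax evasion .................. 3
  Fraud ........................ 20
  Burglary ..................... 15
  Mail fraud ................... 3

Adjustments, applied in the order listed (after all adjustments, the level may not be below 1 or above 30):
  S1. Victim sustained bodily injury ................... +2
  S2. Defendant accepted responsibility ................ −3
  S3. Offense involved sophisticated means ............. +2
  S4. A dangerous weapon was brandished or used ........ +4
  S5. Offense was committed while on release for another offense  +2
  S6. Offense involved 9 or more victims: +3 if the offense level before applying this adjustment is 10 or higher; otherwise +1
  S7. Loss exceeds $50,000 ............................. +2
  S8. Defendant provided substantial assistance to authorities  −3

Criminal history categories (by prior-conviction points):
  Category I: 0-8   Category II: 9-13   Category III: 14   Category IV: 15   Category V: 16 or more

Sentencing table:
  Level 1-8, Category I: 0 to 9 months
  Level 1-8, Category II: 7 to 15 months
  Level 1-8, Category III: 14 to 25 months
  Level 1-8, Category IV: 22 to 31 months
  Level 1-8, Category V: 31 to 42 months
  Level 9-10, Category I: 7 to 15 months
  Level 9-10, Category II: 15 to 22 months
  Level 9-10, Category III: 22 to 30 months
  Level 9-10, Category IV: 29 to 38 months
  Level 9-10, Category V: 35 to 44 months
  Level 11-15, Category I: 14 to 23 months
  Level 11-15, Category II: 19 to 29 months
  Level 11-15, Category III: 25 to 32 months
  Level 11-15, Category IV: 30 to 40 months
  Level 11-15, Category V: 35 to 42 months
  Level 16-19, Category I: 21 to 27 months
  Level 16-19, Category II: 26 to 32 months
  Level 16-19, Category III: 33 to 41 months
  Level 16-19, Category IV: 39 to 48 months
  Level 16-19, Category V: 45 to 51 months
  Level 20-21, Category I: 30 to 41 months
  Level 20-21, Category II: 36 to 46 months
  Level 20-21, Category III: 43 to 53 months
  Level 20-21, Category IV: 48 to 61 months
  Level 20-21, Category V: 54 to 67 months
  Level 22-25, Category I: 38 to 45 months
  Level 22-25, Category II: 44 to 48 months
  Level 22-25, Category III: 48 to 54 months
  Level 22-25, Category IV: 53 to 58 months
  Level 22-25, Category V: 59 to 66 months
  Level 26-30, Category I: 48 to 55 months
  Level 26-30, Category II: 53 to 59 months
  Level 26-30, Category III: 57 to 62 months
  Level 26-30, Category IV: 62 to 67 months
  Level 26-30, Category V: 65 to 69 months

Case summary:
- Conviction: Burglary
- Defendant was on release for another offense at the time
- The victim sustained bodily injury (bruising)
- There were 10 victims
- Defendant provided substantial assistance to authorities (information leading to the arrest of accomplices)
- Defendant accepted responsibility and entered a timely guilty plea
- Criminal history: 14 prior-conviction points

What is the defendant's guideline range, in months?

33-41 months

Base offense level for burglary: 15.
S1 applies: 15 + 2 = 17.
S2 applies: 17 − 3 = 14.
S4 does not apply.
S5 applies: 14 + 2 = 16.
S6 applies (level before this adjustment is 16 ≥ 10, so +3): 16 + 3 = 19.
S8 applies: 19 − 3 = 16.
Final offense level: 16.
Criminal history: 14 prior points → Category III (14).
Level 16 falls in the 16-19 band.
Grid: Level 16-19 × Category III = 33-41 months.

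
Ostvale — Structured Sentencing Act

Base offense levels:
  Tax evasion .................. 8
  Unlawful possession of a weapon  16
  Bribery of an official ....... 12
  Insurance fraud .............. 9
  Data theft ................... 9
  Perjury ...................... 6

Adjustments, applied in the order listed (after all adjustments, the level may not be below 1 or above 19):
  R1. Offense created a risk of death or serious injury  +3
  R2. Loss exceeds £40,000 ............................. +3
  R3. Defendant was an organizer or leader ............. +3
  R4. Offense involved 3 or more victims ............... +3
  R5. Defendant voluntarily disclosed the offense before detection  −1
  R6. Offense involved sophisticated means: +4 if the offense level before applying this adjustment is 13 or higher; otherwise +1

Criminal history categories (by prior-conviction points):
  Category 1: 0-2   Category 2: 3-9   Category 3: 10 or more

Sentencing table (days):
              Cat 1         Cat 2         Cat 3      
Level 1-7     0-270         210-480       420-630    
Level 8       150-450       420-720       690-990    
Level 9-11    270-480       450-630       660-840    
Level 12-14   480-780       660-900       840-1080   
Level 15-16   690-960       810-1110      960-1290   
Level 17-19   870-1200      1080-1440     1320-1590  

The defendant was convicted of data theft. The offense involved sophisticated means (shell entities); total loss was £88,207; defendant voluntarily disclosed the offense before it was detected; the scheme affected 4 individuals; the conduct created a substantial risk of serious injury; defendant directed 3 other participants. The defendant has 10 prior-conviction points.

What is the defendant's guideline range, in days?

1320-1590 days

Base offense level for data theft: 9.
R1 applies: 9 + 3 = 12.
R2 applies: 12 + 3 = 15.
R3 applies: 15 + 3 = 18.
R4 applies: 18 + 3 = 21.
R5 applies: 21 − 1 = 20.
R6 applies (level before this adjustment is 20 ≥ 13, so +4): 20 + 4 = 24.
Level 24 exceeds the maximum of 19; capped at 19.
Final offense level: 19.
Criminal history: 10 prior points → Category 3 (10+).
Level 19 falls in the 17-19 band.
Grid: Level 17-19 × Category 3 = 1320-1590 days.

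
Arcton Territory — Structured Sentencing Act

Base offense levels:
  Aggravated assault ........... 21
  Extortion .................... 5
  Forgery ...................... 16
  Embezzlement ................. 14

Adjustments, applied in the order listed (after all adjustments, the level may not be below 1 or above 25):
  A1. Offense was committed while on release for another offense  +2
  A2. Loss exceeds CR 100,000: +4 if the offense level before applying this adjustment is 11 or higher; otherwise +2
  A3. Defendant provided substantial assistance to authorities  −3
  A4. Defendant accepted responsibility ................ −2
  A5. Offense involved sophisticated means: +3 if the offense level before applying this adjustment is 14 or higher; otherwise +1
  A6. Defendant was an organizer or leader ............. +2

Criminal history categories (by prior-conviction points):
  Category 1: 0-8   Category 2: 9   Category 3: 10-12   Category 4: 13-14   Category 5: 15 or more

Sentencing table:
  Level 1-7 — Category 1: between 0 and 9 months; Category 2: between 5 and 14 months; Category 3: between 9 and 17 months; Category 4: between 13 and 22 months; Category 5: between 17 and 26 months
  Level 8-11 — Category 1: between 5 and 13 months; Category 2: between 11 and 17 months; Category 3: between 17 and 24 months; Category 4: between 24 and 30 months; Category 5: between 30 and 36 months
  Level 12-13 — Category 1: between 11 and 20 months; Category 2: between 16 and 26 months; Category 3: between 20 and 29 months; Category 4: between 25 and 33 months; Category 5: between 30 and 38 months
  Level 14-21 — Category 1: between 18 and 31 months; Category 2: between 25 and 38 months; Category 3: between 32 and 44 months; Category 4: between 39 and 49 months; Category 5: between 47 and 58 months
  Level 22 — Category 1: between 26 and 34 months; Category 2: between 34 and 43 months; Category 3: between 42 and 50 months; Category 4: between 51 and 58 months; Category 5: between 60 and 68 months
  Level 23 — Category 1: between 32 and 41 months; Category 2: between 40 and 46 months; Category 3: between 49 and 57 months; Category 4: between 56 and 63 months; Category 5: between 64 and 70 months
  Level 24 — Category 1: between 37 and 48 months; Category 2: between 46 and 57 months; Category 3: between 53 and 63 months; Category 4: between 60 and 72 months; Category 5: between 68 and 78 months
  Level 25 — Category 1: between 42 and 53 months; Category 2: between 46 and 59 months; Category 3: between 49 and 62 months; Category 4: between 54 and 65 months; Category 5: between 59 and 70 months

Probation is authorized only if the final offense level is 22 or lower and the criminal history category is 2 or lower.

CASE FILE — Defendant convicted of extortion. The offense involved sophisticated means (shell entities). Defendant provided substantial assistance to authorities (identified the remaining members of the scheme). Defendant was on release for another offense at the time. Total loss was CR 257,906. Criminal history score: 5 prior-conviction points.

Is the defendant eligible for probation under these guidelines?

Base offense level for extortion: 5.
A1 applies: 5 + 2 = 7.
A2 applies (level before this adjustment is 7 < 11, so +2): 7 + 2 = 9.
A3 applies: 9 − 3 = 6.
A4 does not apply.
A5 applies (level before this adjustment is 6 < 14, so +1): 6 + 1 = 7.
A6 does not apply.
Final offense level: 7.
Criminal history: 5 prior points → Category 1 (0-8).
Level 7 falls in the 1-7 band.
Grid: Level 1-7 × Category 1 = 0-9 months.
Probation check: level 7 ≤ 22 and category 1 ≤ 2 → eligible.

Yes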